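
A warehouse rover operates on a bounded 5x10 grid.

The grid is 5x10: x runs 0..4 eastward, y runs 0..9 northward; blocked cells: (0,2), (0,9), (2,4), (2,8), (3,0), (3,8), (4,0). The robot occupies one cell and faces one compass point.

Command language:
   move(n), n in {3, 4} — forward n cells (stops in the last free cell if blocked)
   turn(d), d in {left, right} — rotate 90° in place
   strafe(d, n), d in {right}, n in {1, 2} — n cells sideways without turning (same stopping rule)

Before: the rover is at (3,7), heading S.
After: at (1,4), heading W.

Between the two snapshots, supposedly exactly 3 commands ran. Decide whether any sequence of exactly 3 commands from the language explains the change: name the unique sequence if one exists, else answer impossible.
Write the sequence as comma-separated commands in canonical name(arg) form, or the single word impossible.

strafe(right, 2), move(3), turn(right)

key: running turn(right) before strafe(right, 2) would end elsewhere — order is forced
start: at (3,7), heading S
1. strafe(right, 2) → at (1,7), heading S
2. move(3) → at (1,4), heading S
3. turn(right) → at (1,4), heading W
uniquely the one of 216 3-step routes that fits.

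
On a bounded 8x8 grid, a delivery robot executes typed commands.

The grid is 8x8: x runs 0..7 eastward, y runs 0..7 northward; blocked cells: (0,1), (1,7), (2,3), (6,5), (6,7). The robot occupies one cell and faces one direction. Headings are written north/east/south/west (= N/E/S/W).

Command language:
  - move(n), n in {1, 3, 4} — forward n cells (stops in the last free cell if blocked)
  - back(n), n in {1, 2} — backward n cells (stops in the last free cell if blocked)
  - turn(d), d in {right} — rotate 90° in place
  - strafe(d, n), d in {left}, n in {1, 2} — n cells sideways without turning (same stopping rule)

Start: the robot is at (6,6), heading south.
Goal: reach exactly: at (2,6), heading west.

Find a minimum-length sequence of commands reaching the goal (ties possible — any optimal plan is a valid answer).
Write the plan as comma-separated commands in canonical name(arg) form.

turn(right), move(4)

start: at (6,6), heading south
[1] after turn(right): at (6,6), heading west
[2] after move(4): at (2,6), heading west
no 1-step plan works, so 2 is optimal.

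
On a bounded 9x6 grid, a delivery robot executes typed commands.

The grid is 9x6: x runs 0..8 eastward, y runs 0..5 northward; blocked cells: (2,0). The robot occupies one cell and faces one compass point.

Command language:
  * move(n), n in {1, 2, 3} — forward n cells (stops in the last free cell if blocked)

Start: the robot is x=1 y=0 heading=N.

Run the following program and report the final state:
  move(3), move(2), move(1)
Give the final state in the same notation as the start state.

x=1 y=5 heading=N

start: x=1 y=0 heading=N
t=1 move(3) ⇒ x=1 y=3 heading=N
t=2 move(2) ⇒ x=1 y=5 heading=N
t=3 move(1) ⇒ x=1 y=5 heading=N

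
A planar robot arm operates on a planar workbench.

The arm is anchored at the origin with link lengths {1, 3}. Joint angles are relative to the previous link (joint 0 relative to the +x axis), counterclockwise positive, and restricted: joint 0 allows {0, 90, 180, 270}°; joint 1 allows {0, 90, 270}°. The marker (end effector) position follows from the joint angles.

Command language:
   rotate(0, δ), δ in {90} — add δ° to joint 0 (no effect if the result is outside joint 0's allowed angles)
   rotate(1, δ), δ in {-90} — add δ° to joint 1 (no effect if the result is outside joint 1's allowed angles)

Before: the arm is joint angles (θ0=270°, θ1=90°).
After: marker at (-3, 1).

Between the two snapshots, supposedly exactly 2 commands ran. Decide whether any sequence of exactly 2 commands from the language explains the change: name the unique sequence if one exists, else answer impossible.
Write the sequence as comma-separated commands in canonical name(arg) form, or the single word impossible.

rotate(0, 90), rotate(0, 90)

from: joint angles (θ0=270°, θ1=90°)
[1] after rotate(0, 90): joint angles (θ0=0°, θ1=90°)
[2] after rotate(0, 90): joint angles (θ0=90°, θ1=90°)
all 4 alternatives checked — unique.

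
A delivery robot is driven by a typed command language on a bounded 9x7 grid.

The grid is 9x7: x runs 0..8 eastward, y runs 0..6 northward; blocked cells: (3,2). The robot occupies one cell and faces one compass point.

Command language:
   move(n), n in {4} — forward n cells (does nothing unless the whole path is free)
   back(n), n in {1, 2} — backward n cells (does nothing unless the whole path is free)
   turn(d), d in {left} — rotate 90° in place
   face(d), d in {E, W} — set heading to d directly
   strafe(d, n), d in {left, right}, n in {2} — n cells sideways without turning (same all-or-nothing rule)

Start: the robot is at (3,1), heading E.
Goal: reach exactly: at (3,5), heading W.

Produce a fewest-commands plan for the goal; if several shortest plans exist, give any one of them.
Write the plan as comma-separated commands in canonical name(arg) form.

turn(left), strafe(right, 2), move(4), strafe(left, 2), face(W)

from: at (3,1), heading E
t=1 turn(left) ⇒ at (3,1), heading N
t=2 strafe(right, 2) ⇒ at (5,1), heading N
t=3 move(4) ⇒ at (5,5), heading N
t=4 strafe(left, 2) ⇒ at (3,5), heading N
t=5 face(W) ⇒ at (3,5), heading W
shorter routes all fall short; 5 is best.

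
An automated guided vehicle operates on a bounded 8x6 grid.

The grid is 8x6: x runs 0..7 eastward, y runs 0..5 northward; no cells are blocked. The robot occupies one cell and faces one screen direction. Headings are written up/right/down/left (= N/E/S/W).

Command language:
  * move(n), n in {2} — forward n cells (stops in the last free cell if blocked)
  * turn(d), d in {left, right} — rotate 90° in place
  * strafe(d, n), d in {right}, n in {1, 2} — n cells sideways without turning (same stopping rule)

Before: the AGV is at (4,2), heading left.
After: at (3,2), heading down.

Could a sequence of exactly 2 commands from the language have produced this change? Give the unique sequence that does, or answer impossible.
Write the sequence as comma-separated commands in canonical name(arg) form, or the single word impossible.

key: cell and facing (now S) both changed — the 2 commands mix motion and turning
from: at (4,2), heading left
[1] after turn(left): at (4,2), heading down
[2] after strafe(right, 1): at (3,2), heading down
uniquely the one of 25 2-step routes that fits.

turn(left), strafe(right, 1)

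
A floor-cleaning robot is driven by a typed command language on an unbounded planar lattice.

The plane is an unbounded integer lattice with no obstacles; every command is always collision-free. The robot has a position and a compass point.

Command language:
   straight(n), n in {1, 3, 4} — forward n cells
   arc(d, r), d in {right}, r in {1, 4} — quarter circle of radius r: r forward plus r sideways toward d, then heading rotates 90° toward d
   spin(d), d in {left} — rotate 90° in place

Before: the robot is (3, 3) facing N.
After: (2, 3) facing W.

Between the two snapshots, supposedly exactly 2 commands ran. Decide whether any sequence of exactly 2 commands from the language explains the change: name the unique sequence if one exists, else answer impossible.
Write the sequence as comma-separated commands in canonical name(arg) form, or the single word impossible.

key: running straight(1) before spin(left) would end elsewhere — order is forced
initial: (3, 3) facing N
t=1 spin(left) ⇒ (3, 3) facing W
t=2 straight(1) ⇒ (2, 3) facing W
no other 2-command option fits: unique.

spin(left), straight(1)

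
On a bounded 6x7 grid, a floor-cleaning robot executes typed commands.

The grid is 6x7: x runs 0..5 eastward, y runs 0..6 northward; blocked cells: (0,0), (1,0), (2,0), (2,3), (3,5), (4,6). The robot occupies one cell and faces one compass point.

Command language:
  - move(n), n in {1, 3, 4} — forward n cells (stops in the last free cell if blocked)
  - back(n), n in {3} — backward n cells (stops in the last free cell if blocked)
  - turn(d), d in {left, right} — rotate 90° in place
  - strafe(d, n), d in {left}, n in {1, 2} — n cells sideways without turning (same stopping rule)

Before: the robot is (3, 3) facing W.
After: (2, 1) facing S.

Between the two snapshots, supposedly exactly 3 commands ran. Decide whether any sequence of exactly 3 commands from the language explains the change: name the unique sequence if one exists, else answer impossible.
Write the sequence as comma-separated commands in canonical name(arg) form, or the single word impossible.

key: running turn(left) before strafe(left, 2) would end elsewhere — order is forced
begin: (3, 3) facing W
1. strafe(left, 2) → (3, 1) facing W
2. move(1) → (2, 1) facing W
3. turn(left) → (2, 1) facing S
all 512 alternatives checked — unique.

strafe(left, 2), move(1), turn(left)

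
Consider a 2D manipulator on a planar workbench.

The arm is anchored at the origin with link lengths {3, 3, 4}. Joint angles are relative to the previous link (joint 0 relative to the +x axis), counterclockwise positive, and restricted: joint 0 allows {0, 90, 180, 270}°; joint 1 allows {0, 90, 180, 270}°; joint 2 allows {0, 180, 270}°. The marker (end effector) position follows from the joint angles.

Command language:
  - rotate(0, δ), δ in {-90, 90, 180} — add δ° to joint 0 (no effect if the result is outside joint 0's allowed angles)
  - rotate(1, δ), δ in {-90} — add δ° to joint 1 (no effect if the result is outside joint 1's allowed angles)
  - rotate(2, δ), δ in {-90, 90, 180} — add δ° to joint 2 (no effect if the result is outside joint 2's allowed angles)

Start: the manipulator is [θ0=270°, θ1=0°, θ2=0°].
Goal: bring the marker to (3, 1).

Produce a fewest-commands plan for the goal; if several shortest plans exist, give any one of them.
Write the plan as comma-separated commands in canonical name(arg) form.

rotate(2, 180), rotate(1, -90), rotate(0, 90)

t0: [θ0=270°, θ1=0°, θ2=0°]
1. rotate(2, 180) → [θ0=270°, θ1=0°, θ2=180°]
2. rotate(1, -90) → [θ0=270°, θ1=270°, θ2=180°]
3. rotate(0, 90) → [θ0=0°, θ1=270°, θ2=180°]
minimal: 3 command(s), checked below 3.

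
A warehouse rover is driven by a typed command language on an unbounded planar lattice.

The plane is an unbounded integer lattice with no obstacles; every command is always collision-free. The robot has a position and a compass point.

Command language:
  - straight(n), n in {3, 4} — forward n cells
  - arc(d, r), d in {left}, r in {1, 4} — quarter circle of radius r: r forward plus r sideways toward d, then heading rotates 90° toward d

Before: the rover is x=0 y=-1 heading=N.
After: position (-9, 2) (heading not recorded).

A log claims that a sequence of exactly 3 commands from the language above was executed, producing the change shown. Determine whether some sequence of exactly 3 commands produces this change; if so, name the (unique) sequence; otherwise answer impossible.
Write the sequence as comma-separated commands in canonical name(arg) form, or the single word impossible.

arc(left, 4), straight(4), arc(left, 1)

key: order matters: swapping arc(left, 4) and arc(left, 1) lands elsewhere
from: x=0 y=-1 heading=N
step 1 (arc(left, 4)): x=-4 y=3 heading=W
step 2 (straight(4)): x=-8 y=3 heading=W
step 3 (arc(left, 1)): x=-9 y=2 heading=S
all 64 alternatives checked — unique.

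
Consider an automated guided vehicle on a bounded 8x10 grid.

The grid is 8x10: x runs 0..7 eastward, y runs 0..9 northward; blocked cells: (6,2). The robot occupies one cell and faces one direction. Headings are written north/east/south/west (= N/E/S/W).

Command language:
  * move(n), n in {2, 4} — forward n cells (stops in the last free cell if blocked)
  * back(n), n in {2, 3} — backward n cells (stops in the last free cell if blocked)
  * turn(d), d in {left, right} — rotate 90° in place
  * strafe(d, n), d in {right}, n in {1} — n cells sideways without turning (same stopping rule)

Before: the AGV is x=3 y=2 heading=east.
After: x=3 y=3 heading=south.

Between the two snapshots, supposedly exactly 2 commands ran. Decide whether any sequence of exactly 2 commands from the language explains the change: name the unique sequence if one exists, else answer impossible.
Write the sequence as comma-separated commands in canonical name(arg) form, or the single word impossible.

every 2-command combo misses the target.

impossible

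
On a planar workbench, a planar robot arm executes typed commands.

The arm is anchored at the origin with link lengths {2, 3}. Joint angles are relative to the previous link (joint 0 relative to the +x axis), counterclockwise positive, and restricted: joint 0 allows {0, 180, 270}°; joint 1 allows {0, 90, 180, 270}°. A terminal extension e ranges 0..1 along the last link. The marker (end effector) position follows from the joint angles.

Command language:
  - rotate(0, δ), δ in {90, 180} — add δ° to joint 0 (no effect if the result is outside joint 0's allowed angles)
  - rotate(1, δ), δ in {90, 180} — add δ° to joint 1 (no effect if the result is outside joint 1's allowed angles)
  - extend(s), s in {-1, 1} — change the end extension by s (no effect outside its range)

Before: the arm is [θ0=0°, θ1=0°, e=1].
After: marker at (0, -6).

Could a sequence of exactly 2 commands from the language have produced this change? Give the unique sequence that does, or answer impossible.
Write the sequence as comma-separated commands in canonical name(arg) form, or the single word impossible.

rotate(0, 180), rotate(0, 90)

key: order matters: swapping rotate(0, 180) and rotate(0, 90) lands elsewhere
from: [θ0=0°, θ1=0°, e=1]
step 1 (rotate(0, 180)): [θ0=180°, θ1=0°, e=1]
step 2 (rotate(0, 90)): [θ0=270°, θ1=0°, e=1]
uniquely the one of 36 2-step routes that fits.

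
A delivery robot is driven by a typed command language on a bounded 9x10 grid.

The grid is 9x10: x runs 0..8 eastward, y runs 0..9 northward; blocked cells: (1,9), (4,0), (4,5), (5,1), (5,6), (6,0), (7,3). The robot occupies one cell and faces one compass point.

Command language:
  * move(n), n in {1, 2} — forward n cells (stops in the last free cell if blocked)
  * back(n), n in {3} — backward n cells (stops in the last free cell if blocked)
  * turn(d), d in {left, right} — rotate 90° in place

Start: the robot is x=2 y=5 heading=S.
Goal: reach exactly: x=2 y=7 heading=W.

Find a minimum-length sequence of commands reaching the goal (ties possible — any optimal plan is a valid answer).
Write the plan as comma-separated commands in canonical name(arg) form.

initial: x=2 y=5 heading=S
1. back(3) → x=2 y=8 heading=S
2. move(1) → x=2 y=7 heading=S
3. turn(right) → x=2 y=7 heading=W
nothing shorter than 3 reaches the goal.

back(3), move(1), turn(right)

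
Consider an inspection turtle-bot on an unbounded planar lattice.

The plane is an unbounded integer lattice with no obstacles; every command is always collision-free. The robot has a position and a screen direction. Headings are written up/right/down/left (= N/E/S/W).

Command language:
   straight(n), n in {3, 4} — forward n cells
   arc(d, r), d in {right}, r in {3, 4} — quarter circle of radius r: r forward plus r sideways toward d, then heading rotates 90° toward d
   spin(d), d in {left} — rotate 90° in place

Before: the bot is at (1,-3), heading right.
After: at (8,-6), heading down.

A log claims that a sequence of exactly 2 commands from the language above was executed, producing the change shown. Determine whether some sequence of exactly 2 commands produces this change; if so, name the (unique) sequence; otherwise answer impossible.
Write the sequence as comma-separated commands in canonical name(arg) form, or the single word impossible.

key: running arc(right, 3) before straight(4) would end elsewhere — order is forced
initial: at (1,-3), heading right
t=1 straight(4) ⇒ at (5,-3), heading right
t=2 arc(right, 3) ⇒ at (8,-6), heading down
uniquely the one of 25 2-step routes that fits.

straight(4), arc(right, 3)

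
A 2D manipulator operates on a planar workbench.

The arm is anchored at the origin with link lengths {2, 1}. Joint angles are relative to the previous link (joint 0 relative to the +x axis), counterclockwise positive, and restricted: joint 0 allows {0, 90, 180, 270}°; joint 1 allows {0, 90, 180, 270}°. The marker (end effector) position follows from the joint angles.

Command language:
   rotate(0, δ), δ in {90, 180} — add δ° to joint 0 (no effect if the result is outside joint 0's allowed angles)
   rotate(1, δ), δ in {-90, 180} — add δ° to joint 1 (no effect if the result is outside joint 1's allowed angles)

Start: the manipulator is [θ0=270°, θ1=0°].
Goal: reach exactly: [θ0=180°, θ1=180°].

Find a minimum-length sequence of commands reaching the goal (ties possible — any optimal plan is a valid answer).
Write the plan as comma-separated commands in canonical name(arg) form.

rotate(0, 180), rotate(0, 90), rotate(1, 180)

start: [θ0=270°, θ1=0°]
step 1 (rotate(0, 180)): [θ0=90°, θ1=0°]
step 2 (rotate(0, 90)): [θ0=180°, θ1=0°]
step 3 (rotate(1, 180)): [θ0=180°, θ1=180°]
nothing shorter than 3 reaches the goal.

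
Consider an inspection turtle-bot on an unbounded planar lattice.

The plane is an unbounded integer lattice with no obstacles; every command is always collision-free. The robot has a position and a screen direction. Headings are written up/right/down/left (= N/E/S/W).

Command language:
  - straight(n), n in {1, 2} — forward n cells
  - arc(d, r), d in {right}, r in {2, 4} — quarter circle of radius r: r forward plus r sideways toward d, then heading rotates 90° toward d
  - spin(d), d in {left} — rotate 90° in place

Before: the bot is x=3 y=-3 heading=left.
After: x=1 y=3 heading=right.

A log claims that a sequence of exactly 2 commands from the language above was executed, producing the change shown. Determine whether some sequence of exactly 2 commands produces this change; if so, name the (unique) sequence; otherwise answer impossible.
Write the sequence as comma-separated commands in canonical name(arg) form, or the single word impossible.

arc(right, 4), arc(right, 2)

key: order matters: swapping arc(right, 4) and arc(right, 2) lands elsewhere
from: x=3 y=-3 heading=left
step 1 (arc(right, 4)): x=-1 y=1 heading=up
step 2 (arc(right, 2)): x=1 y=3 heading=right
uniquely the one of 25 2-step routes that fits.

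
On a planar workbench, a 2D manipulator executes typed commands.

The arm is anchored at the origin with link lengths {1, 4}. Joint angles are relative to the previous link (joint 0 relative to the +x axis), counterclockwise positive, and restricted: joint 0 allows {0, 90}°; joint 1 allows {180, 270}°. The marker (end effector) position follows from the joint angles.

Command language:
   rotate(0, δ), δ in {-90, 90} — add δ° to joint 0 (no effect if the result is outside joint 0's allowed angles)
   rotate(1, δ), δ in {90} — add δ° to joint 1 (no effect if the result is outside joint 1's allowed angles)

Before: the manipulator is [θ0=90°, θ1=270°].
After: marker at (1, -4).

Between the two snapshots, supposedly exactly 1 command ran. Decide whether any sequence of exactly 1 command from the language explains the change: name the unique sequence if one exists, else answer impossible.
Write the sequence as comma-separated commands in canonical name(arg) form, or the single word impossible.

rotate(0, -90)

from: [θ0=90°, θ1=270°]
[1] after rotate(0, -90): [θ0=0°, θ1=270°]
no other 1-command option fits: unique.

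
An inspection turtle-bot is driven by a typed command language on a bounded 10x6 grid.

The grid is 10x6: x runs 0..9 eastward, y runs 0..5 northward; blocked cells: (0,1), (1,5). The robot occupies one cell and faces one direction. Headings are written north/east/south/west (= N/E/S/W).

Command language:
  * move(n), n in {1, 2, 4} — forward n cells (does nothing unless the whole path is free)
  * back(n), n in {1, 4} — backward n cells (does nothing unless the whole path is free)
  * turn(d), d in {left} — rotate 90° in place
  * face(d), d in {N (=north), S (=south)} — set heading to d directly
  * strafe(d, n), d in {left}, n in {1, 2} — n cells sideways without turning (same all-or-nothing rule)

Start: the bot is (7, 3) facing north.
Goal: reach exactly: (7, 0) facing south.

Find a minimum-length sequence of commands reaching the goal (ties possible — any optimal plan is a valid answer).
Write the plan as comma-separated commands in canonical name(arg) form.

face(S), move(1), move(2)

begin: (7, 3) facing north
1. face(S) → (7, 3) facing south
2. move(1) → (7, 2) facing south
3. move(2) → (7, 0) facing south
shorter routes all fall short; 3 is best.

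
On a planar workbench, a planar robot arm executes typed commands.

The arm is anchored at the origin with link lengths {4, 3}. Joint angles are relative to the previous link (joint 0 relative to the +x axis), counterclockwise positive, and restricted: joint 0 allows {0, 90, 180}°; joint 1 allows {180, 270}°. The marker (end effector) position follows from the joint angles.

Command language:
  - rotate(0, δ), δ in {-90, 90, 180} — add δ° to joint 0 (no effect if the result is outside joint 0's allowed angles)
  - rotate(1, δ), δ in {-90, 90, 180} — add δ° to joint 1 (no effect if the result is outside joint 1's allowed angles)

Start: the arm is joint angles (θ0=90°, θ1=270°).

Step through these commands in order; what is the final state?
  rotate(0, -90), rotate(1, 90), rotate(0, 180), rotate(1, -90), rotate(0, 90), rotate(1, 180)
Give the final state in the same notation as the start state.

joint angles (θ0=180°, θ1=180°)

begin: joint angles (θ0=90°, θ1=270°)
step 1 (rotate(0, -90)): joint angles (θ0=0°, θ1=270°)
step 2 (rotate(1, 90)): joint angles (θ0=0°, θ1=270°)
step 3 (rotate(0, 180)): joint angles (θ0=180°, θ1=270°)
step 4 (rotate(1, -90)): joint angles (θ0=180°, θ1=180°)
step 5 (rotate(0, 90)): joint angles (θ0=180°, θ1=180°)
step 6 (rotate(1, 180)): joint angles (θ0=180°, θ1=180°)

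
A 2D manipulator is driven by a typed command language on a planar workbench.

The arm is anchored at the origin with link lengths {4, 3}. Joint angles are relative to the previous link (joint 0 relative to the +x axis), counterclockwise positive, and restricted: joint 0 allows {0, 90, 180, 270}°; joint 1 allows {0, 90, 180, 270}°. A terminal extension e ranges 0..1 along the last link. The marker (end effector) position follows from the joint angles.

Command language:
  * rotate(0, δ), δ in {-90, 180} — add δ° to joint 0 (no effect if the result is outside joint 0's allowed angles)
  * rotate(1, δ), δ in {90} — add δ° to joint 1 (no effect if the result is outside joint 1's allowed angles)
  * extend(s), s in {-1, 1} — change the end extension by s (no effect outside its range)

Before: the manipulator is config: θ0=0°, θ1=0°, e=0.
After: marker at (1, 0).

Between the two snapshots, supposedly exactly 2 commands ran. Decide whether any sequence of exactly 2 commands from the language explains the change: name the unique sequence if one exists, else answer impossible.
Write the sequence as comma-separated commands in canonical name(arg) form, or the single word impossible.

rotate(1, 90), rotate(1, 90)

initial: config: θ0=0°, θ1=0°, e=0
1. rotate(1, 90) → config: θ0=0°, θ1=90°, e=0
2. rotate(1, 90) → config: θ0=0°, θ1=180°, e=0
no rival 2-sequence matches.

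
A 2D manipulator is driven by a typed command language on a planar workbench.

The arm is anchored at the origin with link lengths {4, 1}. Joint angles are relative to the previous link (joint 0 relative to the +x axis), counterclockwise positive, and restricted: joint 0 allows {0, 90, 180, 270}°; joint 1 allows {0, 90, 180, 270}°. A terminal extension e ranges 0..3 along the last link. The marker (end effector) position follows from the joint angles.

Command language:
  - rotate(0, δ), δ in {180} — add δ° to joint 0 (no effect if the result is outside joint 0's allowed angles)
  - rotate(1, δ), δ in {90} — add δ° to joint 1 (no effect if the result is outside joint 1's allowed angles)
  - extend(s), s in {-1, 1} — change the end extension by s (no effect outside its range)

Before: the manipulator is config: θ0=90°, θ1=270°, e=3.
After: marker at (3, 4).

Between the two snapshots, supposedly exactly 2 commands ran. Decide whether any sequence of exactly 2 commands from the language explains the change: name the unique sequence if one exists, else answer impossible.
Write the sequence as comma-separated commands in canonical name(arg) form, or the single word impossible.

key: order matters: swapping extend(1) and extend(-1) lands elsewhere
from: config: θ0=90°, θ1=270°, e=3
t=1 extend(1) ⇒ config: θ0=90°, θ1=270°, e=3
t=2 extend(-1) ⇒ config: θ0=90°, θ1=270°, e=2
no other 2-command option fits: unique.

extend(1), extend(-1)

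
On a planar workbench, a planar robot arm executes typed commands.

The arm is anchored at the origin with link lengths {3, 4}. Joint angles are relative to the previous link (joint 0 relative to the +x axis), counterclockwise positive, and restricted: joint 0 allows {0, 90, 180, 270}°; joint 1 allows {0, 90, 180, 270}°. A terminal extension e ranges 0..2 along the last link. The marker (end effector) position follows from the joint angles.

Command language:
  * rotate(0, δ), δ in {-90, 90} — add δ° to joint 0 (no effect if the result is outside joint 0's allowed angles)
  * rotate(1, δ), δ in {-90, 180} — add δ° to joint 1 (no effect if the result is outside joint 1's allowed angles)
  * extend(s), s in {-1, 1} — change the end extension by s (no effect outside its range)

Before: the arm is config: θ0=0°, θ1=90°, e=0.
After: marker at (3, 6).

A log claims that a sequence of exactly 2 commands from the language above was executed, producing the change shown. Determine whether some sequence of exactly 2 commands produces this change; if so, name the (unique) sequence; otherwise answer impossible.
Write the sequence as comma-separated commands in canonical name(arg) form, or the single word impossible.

begin: config: θ0=0°, θ1=90°, e=0
1. extend(1) → config: θ0=0°, θ1=90°, e=1
2. extend(1) → config: θ0=0°, θ1=90°, e=2
no rival 2-sequence matches.

extend(1), extend(1)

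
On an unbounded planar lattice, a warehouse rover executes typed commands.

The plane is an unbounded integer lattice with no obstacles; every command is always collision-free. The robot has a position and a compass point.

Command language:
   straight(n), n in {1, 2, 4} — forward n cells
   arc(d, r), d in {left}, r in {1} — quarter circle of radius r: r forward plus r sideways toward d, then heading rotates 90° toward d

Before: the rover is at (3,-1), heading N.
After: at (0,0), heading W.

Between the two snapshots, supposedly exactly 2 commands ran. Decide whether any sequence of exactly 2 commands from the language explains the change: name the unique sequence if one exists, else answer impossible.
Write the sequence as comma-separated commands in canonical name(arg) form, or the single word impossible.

arc(left, 1), straight(2)

key: cell and facing (now W) both changed — the 2 commands mix motion and turning
begin: at (3,-1), heading N
step 1 (arc(left, 1)): at (2,0), heading W
step 2 (straight(2)): at (0,0), heading W
no other 2-command option fits: unique.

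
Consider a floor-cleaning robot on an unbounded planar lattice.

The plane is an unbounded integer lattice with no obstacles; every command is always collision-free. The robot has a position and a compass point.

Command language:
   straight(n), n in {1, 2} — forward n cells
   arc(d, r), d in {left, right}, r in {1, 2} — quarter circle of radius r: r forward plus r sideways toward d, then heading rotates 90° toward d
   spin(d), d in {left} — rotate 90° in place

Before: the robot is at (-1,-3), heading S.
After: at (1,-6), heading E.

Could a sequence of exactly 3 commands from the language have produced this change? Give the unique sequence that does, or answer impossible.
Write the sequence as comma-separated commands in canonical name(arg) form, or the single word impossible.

straight(2), arc(left, 1), straight(1)

key: position moved to (1,-6) AND the heading swung to E — translation plus rotation needed
initial: at (-1,-3), heading S
[1] after straight(2): at (-1,-5), heading S
[2] after arc(left, 1): at (0,-6), heading E
[3] after straight(1): at (1,-6), heading E
all 343 alternatives checked — unique.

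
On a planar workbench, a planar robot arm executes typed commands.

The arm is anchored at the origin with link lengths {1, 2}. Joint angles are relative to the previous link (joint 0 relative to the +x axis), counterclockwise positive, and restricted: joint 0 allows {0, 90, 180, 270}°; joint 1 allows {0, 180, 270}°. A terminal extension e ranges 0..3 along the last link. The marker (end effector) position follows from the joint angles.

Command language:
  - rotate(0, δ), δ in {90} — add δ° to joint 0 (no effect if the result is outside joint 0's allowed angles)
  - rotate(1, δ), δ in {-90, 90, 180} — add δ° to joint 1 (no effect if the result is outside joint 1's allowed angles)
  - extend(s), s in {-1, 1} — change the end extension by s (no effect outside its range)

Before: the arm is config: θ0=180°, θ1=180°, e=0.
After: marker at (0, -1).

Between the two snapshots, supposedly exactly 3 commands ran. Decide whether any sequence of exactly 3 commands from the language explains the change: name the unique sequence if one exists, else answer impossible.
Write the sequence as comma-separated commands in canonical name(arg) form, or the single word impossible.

rotate(0, 90), rotate(0, 90), rotate(0, 90)

start: config: θ0=180°, θ1=180°, e=0
t=1 rotate(0, 90) ⇒ config: θ0=270°, θ1=180°, e=0
t=2 rotate(0, 90) ⇒ config: θ0=0°, θ1=180°, e=0
t=3 rotate(0, 90) ⇒ config: θ0=90°, θ1=180°, e=0
no other 3-command option fits: unique.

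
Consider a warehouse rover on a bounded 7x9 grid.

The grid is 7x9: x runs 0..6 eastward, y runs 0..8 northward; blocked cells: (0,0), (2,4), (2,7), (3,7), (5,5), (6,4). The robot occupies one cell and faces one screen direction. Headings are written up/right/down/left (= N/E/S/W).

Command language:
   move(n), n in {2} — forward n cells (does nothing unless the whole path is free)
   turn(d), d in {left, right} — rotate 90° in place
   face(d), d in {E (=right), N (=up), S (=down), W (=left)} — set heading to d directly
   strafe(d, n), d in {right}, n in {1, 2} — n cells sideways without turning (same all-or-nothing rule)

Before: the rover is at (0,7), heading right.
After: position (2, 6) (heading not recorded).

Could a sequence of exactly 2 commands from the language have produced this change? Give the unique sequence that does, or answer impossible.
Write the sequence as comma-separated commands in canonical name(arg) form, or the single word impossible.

strafe(right, 1), move(2)

key: order matters: swapping strafe(right, 1) and move(2) lands elsewhere
begin: at (0,7), heading right
1. strafe(right, 1) → at (0,6), heading right
2. move(2) → at (2,6), heading right
no other 2-command option fits: unique.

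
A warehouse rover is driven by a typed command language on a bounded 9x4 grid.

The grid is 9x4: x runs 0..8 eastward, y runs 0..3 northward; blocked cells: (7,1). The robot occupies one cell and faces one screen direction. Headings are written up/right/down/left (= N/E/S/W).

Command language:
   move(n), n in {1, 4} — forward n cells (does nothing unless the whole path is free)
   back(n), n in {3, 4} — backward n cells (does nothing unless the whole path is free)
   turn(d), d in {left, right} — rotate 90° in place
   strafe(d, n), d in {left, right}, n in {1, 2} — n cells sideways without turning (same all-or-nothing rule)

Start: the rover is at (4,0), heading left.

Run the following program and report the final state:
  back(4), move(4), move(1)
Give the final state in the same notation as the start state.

initial: at (4,0), heading left
step 1 (back(4)): at (8,0), heading left
step 2 (move(4)): at (4,0), heading left
step 3 (move(1)): at (3,0), heading left

at (3,0), heading left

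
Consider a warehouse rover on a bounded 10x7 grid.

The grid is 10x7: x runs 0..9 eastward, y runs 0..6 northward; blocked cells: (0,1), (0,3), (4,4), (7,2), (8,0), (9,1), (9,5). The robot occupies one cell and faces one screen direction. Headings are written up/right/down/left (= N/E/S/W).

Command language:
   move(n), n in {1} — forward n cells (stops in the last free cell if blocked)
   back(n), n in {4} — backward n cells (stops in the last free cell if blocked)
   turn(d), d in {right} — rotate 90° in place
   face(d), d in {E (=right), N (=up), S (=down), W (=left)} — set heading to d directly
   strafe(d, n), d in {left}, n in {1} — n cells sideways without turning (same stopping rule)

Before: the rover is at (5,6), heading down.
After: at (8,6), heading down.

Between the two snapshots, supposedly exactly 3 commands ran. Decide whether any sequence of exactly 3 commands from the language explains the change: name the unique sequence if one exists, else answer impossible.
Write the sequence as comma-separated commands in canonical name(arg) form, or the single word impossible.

strafe(left, 1), strafe(left, 1), strafe(left, 1)

key: still facing S at the end — nothing in the sequence rotates
begin: at (5,6), heading down
step 1 (strafe(left, 1)): at (6,6), heading down
step 2 (strafe(left, 1)): at (7,6), heading down
step 3 (strafe(left, 1)): at (8,6), heading down
uniquely the one of 512 3-step routes that fits.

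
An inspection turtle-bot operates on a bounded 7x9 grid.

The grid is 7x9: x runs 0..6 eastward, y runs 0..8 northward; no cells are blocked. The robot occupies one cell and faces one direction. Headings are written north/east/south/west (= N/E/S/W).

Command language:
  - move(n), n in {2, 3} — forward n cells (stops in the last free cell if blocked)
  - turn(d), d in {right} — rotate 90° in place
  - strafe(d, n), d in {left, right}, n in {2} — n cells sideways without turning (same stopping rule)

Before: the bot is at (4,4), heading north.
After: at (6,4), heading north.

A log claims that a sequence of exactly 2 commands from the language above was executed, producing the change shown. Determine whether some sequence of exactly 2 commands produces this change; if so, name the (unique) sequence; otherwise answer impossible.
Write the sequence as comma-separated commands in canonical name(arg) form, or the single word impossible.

strafe(right, 2), strafe(right, 2)

key: the second strafe(right, 2) runs into the grid edge before its full distance
initial: at (4,4), heading north
step 1 (strafe(right, 2)): at (6,4), heading north
step 2 (strafe(right, 2)): at (6,4), heading north
uniquely the one of 25 2-step routes that fits.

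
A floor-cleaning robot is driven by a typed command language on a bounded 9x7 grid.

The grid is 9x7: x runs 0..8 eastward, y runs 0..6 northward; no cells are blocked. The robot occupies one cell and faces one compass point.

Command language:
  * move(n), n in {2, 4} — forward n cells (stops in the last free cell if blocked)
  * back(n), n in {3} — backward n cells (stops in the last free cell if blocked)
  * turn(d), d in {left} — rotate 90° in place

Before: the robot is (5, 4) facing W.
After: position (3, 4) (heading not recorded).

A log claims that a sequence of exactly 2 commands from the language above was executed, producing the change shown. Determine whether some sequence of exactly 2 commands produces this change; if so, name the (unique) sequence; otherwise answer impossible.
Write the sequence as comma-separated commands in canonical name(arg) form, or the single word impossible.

move(2), turn(left)

key: order matters: swapping move(2) and turn(left) lands elsewhere
start: (5, 4) facing W
t=1 move(2) ⇒ (3, 4) facing W
t=2 turn(left) ⇒ (3, 4) facing S
all 16 alternatives checked — unique.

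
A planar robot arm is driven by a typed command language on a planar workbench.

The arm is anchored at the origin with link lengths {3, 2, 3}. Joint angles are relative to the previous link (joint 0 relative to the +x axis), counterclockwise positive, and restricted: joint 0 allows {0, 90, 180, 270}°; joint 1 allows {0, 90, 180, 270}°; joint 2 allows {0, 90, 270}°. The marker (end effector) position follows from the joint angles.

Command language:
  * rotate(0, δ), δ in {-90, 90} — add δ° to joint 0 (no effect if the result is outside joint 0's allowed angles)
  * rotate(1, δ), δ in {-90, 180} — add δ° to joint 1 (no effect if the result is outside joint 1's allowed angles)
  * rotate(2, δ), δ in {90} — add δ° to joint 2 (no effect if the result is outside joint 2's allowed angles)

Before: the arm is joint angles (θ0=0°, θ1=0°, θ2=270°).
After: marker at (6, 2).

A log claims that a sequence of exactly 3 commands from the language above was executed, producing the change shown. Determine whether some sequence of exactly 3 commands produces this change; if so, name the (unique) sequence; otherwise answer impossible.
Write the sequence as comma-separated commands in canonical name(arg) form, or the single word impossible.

begin: joint angles (θ0=0°, θ1=0°, θ2=270°)
t=1 rotate(1, -90) ⇒ joint angles (θ0=0°, θ1=270°, θ2=270°)
t=2 rotate(1, -90) ⇒ joint angles (θ0=0°, θ1=180°, θ2=270°)
t=3 rotate(1, -90) ⇒ joint angles (θ0=0°, θ1=90°, θ2=270°)
no other 3-command option fits: unique.

rotate(1, -90), rotate(1, -90), rotate(1, -90)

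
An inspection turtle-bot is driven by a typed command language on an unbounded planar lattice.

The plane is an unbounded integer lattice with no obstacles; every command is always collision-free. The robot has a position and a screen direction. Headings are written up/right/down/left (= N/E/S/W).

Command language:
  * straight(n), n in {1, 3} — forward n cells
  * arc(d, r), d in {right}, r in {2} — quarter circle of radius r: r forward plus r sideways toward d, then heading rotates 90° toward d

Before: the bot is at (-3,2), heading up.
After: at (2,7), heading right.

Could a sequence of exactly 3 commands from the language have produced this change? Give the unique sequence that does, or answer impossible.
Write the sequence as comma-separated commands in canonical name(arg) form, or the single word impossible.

key: position moved to (2,7) AND the heading swung to E — translation plus rotation needed
begin: at (-3,2), heading up
step 1 (straight(3)): at (-3,5), heading up
step 2 (arc(right, 2)): at (-1,7), heading right
step 3 (straight(3)): at (2,7), heading right
all 27 alternatives checked — unique.

straight(3), arc(right, 2), straight(3)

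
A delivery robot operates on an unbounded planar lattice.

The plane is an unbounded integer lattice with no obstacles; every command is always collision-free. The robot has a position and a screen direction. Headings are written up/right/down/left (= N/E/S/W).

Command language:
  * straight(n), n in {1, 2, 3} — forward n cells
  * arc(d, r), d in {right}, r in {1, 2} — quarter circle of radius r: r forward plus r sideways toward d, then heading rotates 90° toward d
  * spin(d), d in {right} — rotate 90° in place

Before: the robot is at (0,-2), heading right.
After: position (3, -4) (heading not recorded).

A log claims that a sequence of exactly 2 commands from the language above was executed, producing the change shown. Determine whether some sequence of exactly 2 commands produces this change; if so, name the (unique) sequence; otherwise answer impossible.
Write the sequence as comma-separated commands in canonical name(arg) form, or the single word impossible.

key: order matters: swapping straight(1) and arc(right, 2) lands elsewhere
start: at (0,-2), heading right
step 1 (straight(1)): at (1,-2), heading right
step 2 (arc(right, 2)): at (3,-4), heading down
no other 2-command option fits: unique.

straight(1), arc(right, 2)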